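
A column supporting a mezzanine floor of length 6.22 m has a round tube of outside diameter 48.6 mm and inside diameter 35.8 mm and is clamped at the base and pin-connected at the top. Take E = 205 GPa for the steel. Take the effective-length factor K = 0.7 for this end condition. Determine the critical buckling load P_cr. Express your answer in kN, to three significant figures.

d_o = 48.6 mm, d_i = 35.8 mm
I = π(d_o⁴ − d_i⁴)/64 = π(48.6⁴ − 35.80⁴)/64 = 1.932×10^5 mm⁴
I = 1.932×10^5 mm⁴ = 1.932×10^-7 m⁴
Effective length L_e = K·L = 0.7 × 6.22 = 4.354 m
P_cr = π²EI / L_e² = π² × 205×10⁹ × 1.932×10^-7 / 4.354² = 2.062×10^4 N

P_cr ≈ 20.6 kN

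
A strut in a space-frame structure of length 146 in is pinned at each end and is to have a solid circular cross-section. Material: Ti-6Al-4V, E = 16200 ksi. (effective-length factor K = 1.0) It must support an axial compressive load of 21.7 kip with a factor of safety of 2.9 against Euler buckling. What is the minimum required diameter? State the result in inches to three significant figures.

d ≈ 3.62 in

Required P_cr = n·P = 2.9 × 21.7 = 62.93 kip
L_e = K·L = 1 × 146 = 146.0 in
Required I = P_cr·L_e²/(π²E) = 6.293×10^4 × 146.0² / (π² × 1.62×10^7) = 8.390 in⁴
Solid circle: I = πd⁴/64  ⇒  d = (64I/π)^(1/4) = (64×8.390/π)^(1/4) = 3.62 in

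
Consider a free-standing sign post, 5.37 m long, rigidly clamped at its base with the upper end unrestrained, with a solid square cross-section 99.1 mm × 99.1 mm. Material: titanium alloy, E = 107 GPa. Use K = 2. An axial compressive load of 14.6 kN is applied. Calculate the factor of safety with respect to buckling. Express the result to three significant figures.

n ≈ 5.04

I = a⁴/12 = 99.1⁴/12 = 8.037×10^6 mm⁴
I = 8.037×10^6 mm⁴ = 8.037×10^-6 m⁴
Effective length L_e = K·L = 2 × 5.37 = 10.74 m
P_cr = π²EI / L_e² = π² × 107×10⁹ × 8.037×10^-6 / 10.74² = 7.358×10^4 N
Factor of safety n = P_cr / P = 73.585 / 14.6 = 5.04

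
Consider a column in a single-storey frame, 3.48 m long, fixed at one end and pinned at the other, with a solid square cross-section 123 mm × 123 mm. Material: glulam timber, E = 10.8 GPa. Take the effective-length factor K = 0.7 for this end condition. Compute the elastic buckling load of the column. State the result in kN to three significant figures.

P_cr ≈ 343 kN

I = a⁴/12 = 123⁴/12 = 1.907×10^7 mm⁴
I = 1.907×10^7 mm⁴ = 1.907×10^-5 m⁴
Effective length L_e = K·L = 0.7 × 3.48 = 2.436 m
P_cr = π²EI / L_e² = π² × 10.8×10⁹ × 1.907×10^-5 / 2.436² = 3.426×10^5 N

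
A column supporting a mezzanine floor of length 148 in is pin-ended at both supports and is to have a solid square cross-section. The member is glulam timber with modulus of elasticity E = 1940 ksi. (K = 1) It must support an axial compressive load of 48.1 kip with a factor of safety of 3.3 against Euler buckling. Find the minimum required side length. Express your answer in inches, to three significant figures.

a ≈ 6.83 in

Required P_cr = n·P = 3.3 × 48.1 = 158.7 kip
L_e = K·L = 1 × 148 = 148.0 in
Required I = P_cr·L_e²/(π²E) = 1.587×10^5 × 148.0² / (π² × 1.94×10^6) = 181.6 in⁴
Solid square: I = a⁴/12  ⇒  a = (12I)^(1/4) = (12×181.6)^(1/4) = 6.83 in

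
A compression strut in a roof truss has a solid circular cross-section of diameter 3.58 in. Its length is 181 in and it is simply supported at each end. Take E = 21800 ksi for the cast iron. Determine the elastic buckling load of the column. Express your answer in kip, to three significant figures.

I = πd⁴/64 = π×3.58⁴/64 = 8.063 in⁴
Effective length L_e = K·L = 1 × 181 = 181.0 in
P_cr = π²EI / L_e² = π² × 21800×10³ × 8.063 / 181.0² = 5.295×10^4 lb

P_cr ≈ 53.0 kip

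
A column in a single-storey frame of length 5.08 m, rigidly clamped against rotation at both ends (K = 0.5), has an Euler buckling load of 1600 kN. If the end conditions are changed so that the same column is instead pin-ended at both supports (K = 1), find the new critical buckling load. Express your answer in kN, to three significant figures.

P_cr ∝ 1/K², so P_cr,new = P_cr,old × (K_old/K_new)² = 1600 × (0.5/1)²
= 1600 × 0.2500 = 400 kN

P_cr ≈ 400 kN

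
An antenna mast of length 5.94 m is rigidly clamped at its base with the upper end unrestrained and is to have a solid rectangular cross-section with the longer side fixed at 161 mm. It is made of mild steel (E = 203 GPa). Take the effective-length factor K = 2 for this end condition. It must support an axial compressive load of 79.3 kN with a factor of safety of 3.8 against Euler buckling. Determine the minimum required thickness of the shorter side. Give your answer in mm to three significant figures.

Required P_cr = n·P = 3.8 × 79.3 = 301.3 kN
L_e = K·L = 2 × 5.94 = 11.88 m
Required I = P_cr·L_e²/(π²E) = 3.013×10^5 × 11.88² / (π² × 2.03×10^11) = 2.123×10^-5 m⁴
I_req = 2.123×10^7 mm⁴
Rectangle, weak axis: I_min = h·b³/12 with h = 161 mm fixed  ⇒  b = (12I/h)^(1/3) = 117 mm

b ≈ 117 mm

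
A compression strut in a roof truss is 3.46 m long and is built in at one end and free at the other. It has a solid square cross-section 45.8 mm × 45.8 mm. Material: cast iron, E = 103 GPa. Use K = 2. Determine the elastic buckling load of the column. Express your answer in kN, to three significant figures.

P_cr ≈ 7.78 kN

I = a⁴/12 = 45.8⁴/12 = 3.667×10^5 mm⁴
I = 3.667×10^5 mm⁴ = 3.667×10^-7 m⁴
Effective length L_e = K·L = 2 × 3.46 = 6.920 m
P_cr = π²EI / L_e² = π² × 103×10⁹ × 3.667×10^-7 / 6.920² = 7.784×10^3 N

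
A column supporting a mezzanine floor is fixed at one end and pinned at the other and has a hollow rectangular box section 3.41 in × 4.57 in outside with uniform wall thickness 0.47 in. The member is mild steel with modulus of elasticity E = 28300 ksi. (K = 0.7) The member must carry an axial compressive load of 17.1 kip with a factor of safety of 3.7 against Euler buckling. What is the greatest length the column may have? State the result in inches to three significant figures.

Inner dimensions: h_i = 4.57 − 2×0.47 = 3.630 in, b_i = 3.41 − 2×0.47 = 2.470 in
Weak-axis I_min = (h_o·b_o³ − h_i·b_i³)/12 with b_o = 3.41, b_i = 2.470 in (shorter outer/inner sides).
I_min = (4.57×3.41³ − 3.630×2.470³)/12 = 10.54 in⁴
Required critical load P_cr = n·P = 3.7 × 17.1 = 63.27 kip = 6.327×10^4 lb
From P_cr = π²EI/(K·L)²:  L = (1/K)·√(π²EI/P_cr) = (1/0.7)·√(π²×2.83×10^7×10.54/6.327×10^4)
L = 308 in

L_max ≈ 308 in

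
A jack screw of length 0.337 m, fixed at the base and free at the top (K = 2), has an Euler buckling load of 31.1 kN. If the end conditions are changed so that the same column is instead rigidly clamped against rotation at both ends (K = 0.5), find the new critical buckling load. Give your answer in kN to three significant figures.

P_cr ∝ 1/K², so P_cr,new = P_cr,old × (K_old/K_new)² = 31.1 × (2/0.5)²
= 31.1 × 16.00 = 498 kN

P_cr ≈ 498 kN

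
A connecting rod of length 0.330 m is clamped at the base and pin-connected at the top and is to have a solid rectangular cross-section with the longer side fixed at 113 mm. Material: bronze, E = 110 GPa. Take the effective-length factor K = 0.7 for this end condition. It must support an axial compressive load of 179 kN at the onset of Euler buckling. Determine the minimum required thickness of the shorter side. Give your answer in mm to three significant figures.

L_e = K·L = 0.7 × 0.330 = 0.2310 m
Required I = P_cr·L_e²/(π²E) = 1.790×10^5 × 0.2310² / (π² × 1.10×10^11) = 8.798×10^-9 m⁴
I_req = 8.798×10^3 mm⁴
Rectangle, weak axis: I_min = h·b³/12 with h = 113 mm fixed  ⇒  b = (12I/h)^(1/3) = 9.78 mm

b ≈ 9.78 mm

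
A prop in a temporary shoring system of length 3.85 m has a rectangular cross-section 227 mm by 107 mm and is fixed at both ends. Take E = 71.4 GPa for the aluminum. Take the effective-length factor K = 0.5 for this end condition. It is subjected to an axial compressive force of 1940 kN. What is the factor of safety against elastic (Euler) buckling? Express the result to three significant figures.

n ≈ 2.27

Buckling occurs about the weak axis: I_min = h·b³/12 with b = 107 mm (the shorter side).
I_min = 227×107³/12 = 2.317×10^7 mm⁴
I = 2.317×10^7 mm⁴ = 2.317×10^-5 m⁴
Effective length L_e = K·L = 0.5 × 3.85 = 1.925 m
P_cr = π²EI / L_e² = π² × 71.4×10⁹ × 2.317×10^-5 / 1.925² = 4.407×10^6 N
Factor of safety n = P_cr / P = 4406.9 / 1940 = 2.27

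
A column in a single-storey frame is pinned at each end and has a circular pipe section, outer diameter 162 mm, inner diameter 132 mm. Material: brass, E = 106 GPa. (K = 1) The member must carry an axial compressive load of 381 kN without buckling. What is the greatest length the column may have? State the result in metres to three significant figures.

L_max ≈ 7.21 m

d_o = 162 mm, d_i = 132 mm
I = π(d_o⁴ − d_i⁴)/64 = π(162⁴ − 132.0⁴)/64 = 1.891×10^7 mm⁴
I = 1.891×10^-5 m⁴
At the buckling limit P_cr = P = 3.810×10^5 N
From P_cr = π²EI/(K·L)²:  L = (1/K)·√(π²EI/P_cr) = (1/1)·√(π²×1.06×10^11×1.891×10^-5/3.810×10^5)
L = 7.21 m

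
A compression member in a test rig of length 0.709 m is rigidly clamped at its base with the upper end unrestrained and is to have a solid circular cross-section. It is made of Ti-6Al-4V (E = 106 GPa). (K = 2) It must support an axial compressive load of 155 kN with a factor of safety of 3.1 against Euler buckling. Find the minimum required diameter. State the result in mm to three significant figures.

d ≈ 65.9 mm

Required P_cr = n·P = 3.1 × 155 = 480.5 kN
L_e = K·L = 2 × 0.709 = 1.418 m
Required I = P_cr·L_e²/(π²E) = 4.805×10^5 × 1.418² / (π² × 1.06×10^11) = 9.235×10^-7 m⁴
I_req = 9.235×10^5 mm⁴
Solid circle: I = πd⁴/64  ⇒  d = (64I/π)^(1/4) = (64×9.235×10^5/π)^(1/4) = 65.9 mm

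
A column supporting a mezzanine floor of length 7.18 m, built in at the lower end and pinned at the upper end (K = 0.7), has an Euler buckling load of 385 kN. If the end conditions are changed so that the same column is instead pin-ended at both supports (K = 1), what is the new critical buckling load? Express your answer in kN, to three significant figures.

P_cr ≈ 189 kN

P_cr ∝ 1/K², so P_cr,new = P_cr,old × (K_old/K_new)² = 385 × (0.7/1)²
= 385 × 0.4900 = 189 kN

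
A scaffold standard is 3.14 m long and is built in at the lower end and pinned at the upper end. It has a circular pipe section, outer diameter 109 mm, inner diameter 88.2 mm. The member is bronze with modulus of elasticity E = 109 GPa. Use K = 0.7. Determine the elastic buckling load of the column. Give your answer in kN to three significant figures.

P_cr ≈ 881 kN

d_o = 109 mm, d_i = 88.2 mm
I = π(d_o⁴ − d_i⁴)/64 = π(109⁴ − 88.20⁴)/64 = 3.958×10^6 mm⁴
I = 3.958×10^6 mm⁴ = 3.958×10^-6 m⁴
Effective length L_e = K·L = 0.7 × 3.14 = 2.198 m
P_cr = π²EI / L_e² = π² × 109×10⁹ × 3.958×10^-6 / 2.198² = 8.815×10^5 N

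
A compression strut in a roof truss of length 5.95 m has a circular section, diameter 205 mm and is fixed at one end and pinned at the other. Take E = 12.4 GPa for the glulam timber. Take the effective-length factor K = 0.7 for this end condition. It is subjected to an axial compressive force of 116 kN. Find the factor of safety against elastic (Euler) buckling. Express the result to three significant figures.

n ≈ 5.27

I = πd⁴/64 = π×205⁴/64 = 8.669×10^7 mm⁴
I = 8.669×10^7 mm⁴ = 8.669×10^-5 m⁴
Effective length L_e = K·L = 0.7 × 5.95 = 4.165 m
P_cr = π²EI / L_e² = π² × 12.4×10⁹ × 8.669×10^-5 / 4.165² = 6.116×10^5 N
Factor of safety n = P_cr / P = 611.61 / 116 = 5.27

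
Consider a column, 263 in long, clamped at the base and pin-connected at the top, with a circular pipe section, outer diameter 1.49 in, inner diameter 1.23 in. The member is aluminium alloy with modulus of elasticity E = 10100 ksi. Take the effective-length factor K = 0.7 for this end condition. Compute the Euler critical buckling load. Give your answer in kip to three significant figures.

P_cr ≈ 0.381 kip

d_o = 1.49 in, d_i = 1.23 in
I = π(d_o⁴ − d_i⁴)/64 = π(1.49⁴ − 1.230⁴)/64 = 0.1296 in⁴
Effective length L_e = K·L = 0.7 × 263 = 184.1 in
P_cr = π²EI / L_e² = π² × 10100×10³ × 0.1296 / 184.1² = 381.1 lb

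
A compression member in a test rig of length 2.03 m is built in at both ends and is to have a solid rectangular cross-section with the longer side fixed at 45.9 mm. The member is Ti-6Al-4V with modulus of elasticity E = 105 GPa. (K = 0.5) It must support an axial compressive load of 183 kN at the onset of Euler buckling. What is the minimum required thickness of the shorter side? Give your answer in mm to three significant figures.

b ≈ 36.2 mm

L_e = K·L = 0.5 × 2.03 = 1.015 m
Required I = P_cr·L_e²/(π²E) = 1.830×10^5 × 1.015² / (π² × 1.05×10^11) = 1.819×10^-7 m⁴
I_req = 1.819×10^5 mm⁴
Rectangle, weak axis: I_min = h·b³/12 with h = 45.9 mm fixed  ⇒  b = (12I/h)^(1/3) = 36.2 mm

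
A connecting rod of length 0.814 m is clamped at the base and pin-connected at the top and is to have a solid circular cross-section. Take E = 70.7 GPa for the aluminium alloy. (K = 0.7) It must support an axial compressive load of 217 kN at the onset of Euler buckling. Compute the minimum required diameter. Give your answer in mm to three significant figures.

L_e = K·L = 0.7 × 0.814 = 0.5698 m
Required I = P_cr·L_e²/(π²E) = 2.170×10^5 × 0.5698² / (π² × 7.07×10^10) = 1.010×10^-7 m⁴
I_req = 1.010×10^5 mm⁴
Solid circle: I = πd⁴/64  ⇒  d = (64I/π)^(1/4) = (64×1.010×10^5/π)^(1/4) = 37.9 mm

d ≈ 37.9 mm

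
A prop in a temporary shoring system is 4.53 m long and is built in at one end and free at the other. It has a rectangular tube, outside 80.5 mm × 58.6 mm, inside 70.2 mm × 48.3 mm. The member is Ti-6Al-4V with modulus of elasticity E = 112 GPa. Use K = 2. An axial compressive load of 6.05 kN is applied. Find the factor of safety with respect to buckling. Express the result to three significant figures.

Weak-axis I_min = (h_o·b_o³ − h_i·b_i³)/12 with b_o = 58.6, b_i = 48.30 mm (shorter outer/inner sides).
I_min = (80.5×58.6³ − 70.20×48.30³)/12 = 6.907×10^5 mm⁴
I = 6.907×10^5 mm⁴ = 6.907×10^-7 m⁴
Effective length L_e = K·L = 2 × 4.53 = 9.060 m
P_cr = π²EI / L_e² = π² × 112×10⁹ × 6.907×10^-7 / 9.060² = 9.302×10^3 N
Factor of safety n = P_cr / P = 9.3021 / 6.05 = 1.54

n ≈ 1.54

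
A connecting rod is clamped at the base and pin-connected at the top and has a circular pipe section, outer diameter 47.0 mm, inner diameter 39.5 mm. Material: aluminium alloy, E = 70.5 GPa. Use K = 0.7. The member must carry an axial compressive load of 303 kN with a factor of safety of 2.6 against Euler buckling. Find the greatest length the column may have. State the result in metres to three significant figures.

L_max ≈ 0.465 m

d_o = 47.0 mm, d_i = 39.5 mm
I = π(d_o⁴ − d_i⁴)/64 = π(47.0⁴ − 39.50⁴)/64 = 1.200×10^5 mm⁴
I = 1.200×10^-7 m⁴
Required critical load P_cr = n·P = 2.6 × 303 = 787.8 kN = 7.878×10^5 N
From P_cr = π²EI/(K·L)²:  L = (1/K)·√(π²EI/P_cr) = (1/0.7)·√(π²×7.05×10^10×1.200×10^-7/7.878×10^5)
L = 0.465 m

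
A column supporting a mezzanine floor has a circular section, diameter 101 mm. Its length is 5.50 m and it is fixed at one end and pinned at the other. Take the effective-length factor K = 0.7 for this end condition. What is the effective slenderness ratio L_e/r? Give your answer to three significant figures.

λ ≈ 152

For a solid circle r = d/4 = 101/4 = 25.25 mm
L_e = K·L = 0.7 × 5.50 m = 3.850 m = 3850.0 mm
λ = L_e / r_min = 3850.0 / 25.25 = 152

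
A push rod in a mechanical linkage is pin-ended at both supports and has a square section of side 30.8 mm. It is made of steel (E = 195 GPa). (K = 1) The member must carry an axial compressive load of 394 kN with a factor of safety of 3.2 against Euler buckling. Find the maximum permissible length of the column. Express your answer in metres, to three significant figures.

I = a⁴/12 = 30.8⁴/12 = 7.499×10^4 mm⁴
I = 7.499×10^-8 m⁴
Required critical load P_cr = n·P = 3.2 × 394 = 1261 kN = 1.261×10^6 N
From P_cr = π²EI/(K·L)²:  L = (1/K)·√(π²EI/P_cr) = (1/1)·√(π²×1.95×10^11×7.499×10^-8/1.261×10^6)
L = 0.338 m

L_max ≈ 0.338 m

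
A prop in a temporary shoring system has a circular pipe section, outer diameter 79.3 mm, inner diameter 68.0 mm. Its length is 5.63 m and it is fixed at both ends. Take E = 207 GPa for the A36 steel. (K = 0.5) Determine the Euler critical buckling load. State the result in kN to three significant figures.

d_o = 79.3 mm, d_i = 68.0 mm
I = π(d_o⁴ − d_i⁴)/64 = π(79.3⁴ − 68.00⁴)/64 = 8.916×10^5 mm⁴
I = 8.916×10^5 mm⁴ = 8.916×10^-7 m⁴
Effective length L_e = K·L = 0.5 × 5.63 = 2.815 m
P_cr = π²EI / L_e² = π² × 207×10⁹ × 8.916×10^-7 / 2.815² = 2.299×10^5 N

P_cr ≈ 230 kN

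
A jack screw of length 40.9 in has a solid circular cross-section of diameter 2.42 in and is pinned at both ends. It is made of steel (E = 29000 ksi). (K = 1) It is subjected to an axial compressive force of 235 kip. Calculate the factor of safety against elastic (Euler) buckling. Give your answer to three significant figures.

I = πd⁴/64 = π×2.42⁴/64 = 1.684 in⁴
Effective length L_e = K·L = 1 × 40.9 = 40.90 in
P_cr = π²EI / L_e² = π² × 29000×10³ × 1.684 / 40.90² = 2.881×10^5 lb
Factor of safety n = P_cr / P = 288.06 / 235 = 1.23

n ≈ 1.23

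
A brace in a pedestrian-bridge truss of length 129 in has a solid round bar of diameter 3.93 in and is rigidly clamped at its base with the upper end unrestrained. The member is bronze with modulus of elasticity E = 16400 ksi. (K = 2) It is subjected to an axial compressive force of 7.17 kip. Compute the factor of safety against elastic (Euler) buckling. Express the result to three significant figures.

I = πd⁴/64 = π×3.93⁴/64 = 11.71 in⁴
Effective length L_e = K·L = 2 × 129 = 258.0 in
P_cr = π²EI / L_e² = π² × 16400×10³ × 11.71 / 258.0² = 2.847×10^4 lb
Factor of safety n = P_cr / P = 28.474 / 7.17 = 3.97

n ≈ 3.97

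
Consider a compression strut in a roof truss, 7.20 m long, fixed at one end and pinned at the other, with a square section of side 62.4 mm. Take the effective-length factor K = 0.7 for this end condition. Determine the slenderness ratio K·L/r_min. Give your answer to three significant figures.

For a square r = a/√12 = 62.4/√12 = 18.01 mm
L_e = K·L = 0.7 × 7.20 m = 5.040 m = 5040.0 mm
λ = L_e / r_min = 5040.0 / 18.01 = 280

λ ≈ 280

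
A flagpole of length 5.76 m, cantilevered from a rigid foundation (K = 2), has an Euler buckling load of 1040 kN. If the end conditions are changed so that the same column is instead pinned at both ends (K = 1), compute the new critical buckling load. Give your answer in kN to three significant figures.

P_cr ≈ 4160 kN

P_cr ∝ 1/K², so P_cr,new = P_cr,old × (K_old/K_new)² = 1040 × (2/1)²
= 1040 × 4.000 = 4160 kN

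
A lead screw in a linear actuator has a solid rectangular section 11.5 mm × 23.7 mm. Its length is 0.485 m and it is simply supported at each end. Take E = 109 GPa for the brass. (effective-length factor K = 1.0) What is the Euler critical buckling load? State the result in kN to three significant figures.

Buckling occurs about the weak axis: I_min = h·b³/12 with b = 11.5 mm (the shorter side).
I_min = 23.7×11.5³/12 = 3.004×10^3 mm⁴
I = 3.004×10^3 mm⁴ = 3.004×10^-9 m⁴
Effective length L_e = K·L = 1 × 0.485 = 0.4850 m
P_cr = π²EI / L_e² = π² × 109×10⁹ × 3.004×10^-9 / 0.4850² = 1.374×10^4 N

P_cr ≈ 13.7 kN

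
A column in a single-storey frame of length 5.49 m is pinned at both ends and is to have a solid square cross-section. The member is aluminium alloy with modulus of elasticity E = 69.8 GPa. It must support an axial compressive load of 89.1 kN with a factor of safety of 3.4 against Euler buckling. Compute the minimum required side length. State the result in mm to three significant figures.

a ≈ 112 mm

Required P_cr = n·P = 3.4 × 89.1 = 302.9 kN
L_e = K·L = 1 × 5.49 = 5.490 m
Required I = P_cr·L_e²/(π²E) = 3.029×10^5 × 5.490² / (π² × 6.98×10^10) = 1.325×10^-5 m⁴
I_req = 1.325×10^7 mm⁴
Solid square: I = a⁴/12  ⇒  a = (12I)^(1/4) = (12×1.325×10^7)^(1/4) = 112 mm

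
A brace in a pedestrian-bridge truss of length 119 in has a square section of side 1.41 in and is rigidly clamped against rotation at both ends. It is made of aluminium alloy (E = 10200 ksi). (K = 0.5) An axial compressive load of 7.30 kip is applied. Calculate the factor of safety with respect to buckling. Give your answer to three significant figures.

n ≈ 1.28

I = a⁴/12 = 1.41⁴/12 = 0.3294 in⁴
Effective length L_e = K·L = 0.5 × 119 = 59.50 in
P_cr = π²EI / L_e² = π² × 10200×10³ × 0.3294 / 59.50² = 9.366×10^3 lb
Factor of safety n = P_cr / P = 9.3662 / 7.30 = 1.28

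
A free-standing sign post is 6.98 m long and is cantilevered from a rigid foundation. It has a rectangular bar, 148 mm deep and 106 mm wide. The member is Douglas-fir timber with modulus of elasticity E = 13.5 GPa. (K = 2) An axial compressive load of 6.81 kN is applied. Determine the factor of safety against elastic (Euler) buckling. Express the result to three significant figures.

n ≈ 1.47

Buckling occurs about the weak axis: I_min = h·b³/12 with b = 106 mm (the shorter side).
I_min = 148×106³/12 = 1.469×10^7 mm⁴
I = 1.469×10^7 mm⁴ = 1.469×10^-5 m⁴
Effective length L_e = K·L = 2 × 6.98 = 13.96 m
P_cr = π²EI / L_e² = π² × 13.5×10⁹ × 1.469×10^-5 / 13.96² = 1.004×10^4 N
Factor of safety n = P_cr / P = 10.043 / 6.81 = 1.47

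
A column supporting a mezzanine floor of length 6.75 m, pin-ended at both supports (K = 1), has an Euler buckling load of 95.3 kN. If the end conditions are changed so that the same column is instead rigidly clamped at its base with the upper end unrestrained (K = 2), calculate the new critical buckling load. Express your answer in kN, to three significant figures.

P_cr ≈ 23.8 kN

P_cr ∝ 1/K², so P_cr,new = P_cr,old × (K_old/K_new)² = 95.3 × (1/2)²
= 95.3 × 0.2500 = 23.8 kN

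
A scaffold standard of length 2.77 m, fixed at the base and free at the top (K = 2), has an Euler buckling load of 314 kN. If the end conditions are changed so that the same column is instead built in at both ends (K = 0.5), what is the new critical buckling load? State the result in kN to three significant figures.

P_cr ≈ 5020 kN

P_cr ∝ 1/K², so P_cr,new = P_cr,old × (K_old/K_new)² = 314 × (2/0.5)²
= 314 × 16.00 = 5020 kN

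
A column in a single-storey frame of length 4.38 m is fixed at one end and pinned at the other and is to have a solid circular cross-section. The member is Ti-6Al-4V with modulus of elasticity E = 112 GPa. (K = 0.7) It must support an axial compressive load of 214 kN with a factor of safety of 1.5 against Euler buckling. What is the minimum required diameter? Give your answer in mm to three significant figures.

Required P_cr = n·P = 1.5 × 214 = 321.0 kN
L_e = K·L = 0.7 × 4.38 = 3.066 m
Required I = P_cr·L_e²/(π²E) = 3.210×10^5 × 3.066² / (π² × 1.12×10^11) = 2.730×10^-6 m⁴
I_req = 2.730×10^6 mm⁴
Solid circle: I = πd⁴/64  ⇒  d = (64I/π)^(1/4) = (64×2.730×10^6/π)^(1/4) = 86.4 mm

d ≈ 86.4 mm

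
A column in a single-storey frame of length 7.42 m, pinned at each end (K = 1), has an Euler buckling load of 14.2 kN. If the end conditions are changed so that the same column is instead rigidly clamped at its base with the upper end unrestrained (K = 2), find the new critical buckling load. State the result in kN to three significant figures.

P_cr ∝ 1/K², so P_cr,new = P_cr,old × (K_old/K_new)² = 14.2 × (1/2)²
= 14.2 × 0.2500 = 3.55 kN

P_cr ≈ 3.55 kN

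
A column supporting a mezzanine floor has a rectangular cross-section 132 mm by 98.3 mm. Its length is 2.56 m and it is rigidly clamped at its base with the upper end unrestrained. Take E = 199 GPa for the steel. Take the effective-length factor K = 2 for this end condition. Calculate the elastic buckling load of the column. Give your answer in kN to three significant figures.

Buckling occurs about the weak axis: I_min = h·b³/12 with b = 98.3 mm (the shorter side).
I_min = 132×98.3³/12 = 1.045×10^7 mm⁴
I = 1.045×10^7 mm⁴ = 1.045×10^-5 m⁴
Effective length L_e = K·L = 2 × 2.56 = 5.120 m
P_cr = π²EI / L_e² = π² × 199×10⁹ × 1.045×10^-5 / 5.120² = 7.828×10^5 N

P_cr ≈ 783 kN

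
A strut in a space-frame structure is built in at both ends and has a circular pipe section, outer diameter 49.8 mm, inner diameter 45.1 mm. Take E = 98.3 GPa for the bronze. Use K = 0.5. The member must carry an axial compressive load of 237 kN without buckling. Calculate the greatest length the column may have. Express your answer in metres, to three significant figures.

L_max ≈ 1.27 m

d_o = 49.8 mm, d_i = 45.1 mm
I = π(d_o⁴ − d_i⁴)/64 = π(49.8⁴ − 45.10⁴)/64 = 9.883×10^4 mm⁴
I = 9.883×10^-8 m⁴
At the buckling limit P_cr = P = 2.370×10^5 N
From P_cr = π²EI/(K·L)²:  L = (1/K)·√(π²EI/P_cr) = (1/0.5)·√(π²×9.83×10^10×9.883×10^-8/2.370×10^5)
L = 1.27 m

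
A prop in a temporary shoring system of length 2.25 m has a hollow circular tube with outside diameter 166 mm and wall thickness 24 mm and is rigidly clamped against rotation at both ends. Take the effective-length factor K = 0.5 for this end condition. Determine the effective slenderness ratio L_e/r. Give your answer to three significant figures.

Inner diameter d_i = 166 − 2×24 = 118.0 mm
I = π(d_o⁴ − d_i⁴)/64 = π(166⁴ − 118.0⁴)/64 = 2.776×10^7 mm⁴
A = 1.071×10^4 mm²;  r_min = √(I/A) = √(2.776×10^7/1.071×10^4) = 50.92 mm
L_e = K·L = 0.5 × 2.25 m = 1.125 m = 1125.0 mm
λ = L_e / r_min = 1125.0 / 50.92 = 22.1

λ ≈ 22.1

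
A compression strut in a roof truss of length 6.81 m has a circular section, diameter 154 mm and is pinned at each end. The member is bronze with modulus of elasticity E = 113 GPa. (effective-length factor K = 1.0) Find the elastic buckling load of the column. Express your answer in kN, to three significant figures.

P_cr ≈ 664 kN

I = πd⁴/64 = π×154⁴/64 = 2.761×10^7 mm⁴
I = 2.761×10^7 mm⁴ = 2.761×10^-5 m⁴
Effective length L_e = K·L = 1 × 6.81 = 6.810 m
P_cr = π²EI / L_e² = π² × 113×10⁹ × 2.761×10^-5 / 6.810² = 6.640×10^5 N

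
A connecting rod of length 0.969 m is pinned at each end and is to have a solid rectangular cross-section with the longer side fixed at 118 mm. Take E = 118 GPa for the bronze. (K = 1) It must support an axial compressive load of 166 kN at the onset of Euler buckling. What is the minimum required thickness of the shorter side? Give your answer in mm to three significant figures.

L_e = K·L = 1 × 0.969 = 0.9690 m
Required I = P_cr·L_e²/(π²E) = 1.660×10^5 × 0.9690² / (π² × 1.18×10^11) = 1.338×10^-7 m⁴
I_req = 1.338×10^5 mm⁴
Rectangle, weak axis: I_min = h·b³/12 with h = 118 mm fixed  ⇒  b = (12I/h)^(1/3) = 23.9 mm

b ≈ 23.9 mm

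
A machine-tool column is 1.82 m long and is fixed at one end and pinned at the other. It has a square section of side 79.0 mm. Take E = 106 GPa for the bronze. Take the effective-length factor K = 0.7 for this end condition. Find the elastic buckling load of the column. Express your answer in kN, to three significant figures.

P_cr ≈ 2090 kN

I = a⁴/12 = 79.0⁴/12 = 3.246×10^6 mm⁴
I = 3.246×10^6 mm⁴ = 3.246×10^-6 m⁴
Effective length L_e = K·L = 0.7 × 1.82 = 1.274 m
P_cr = π²EI / L_e² = π² × 106×10⁹ × 3.246×10^-6 / 1.274² = 2.092×10^6 N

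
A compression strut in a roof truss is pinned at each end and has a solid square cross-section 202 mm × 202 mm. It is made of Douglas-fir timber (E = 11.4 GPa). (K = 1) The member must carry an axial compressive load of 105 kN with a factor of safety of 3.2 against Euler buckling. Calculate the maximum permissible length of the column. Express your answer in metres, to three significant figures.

I = a⁴/12 = 202⁴/12 = 1.387×10^8 mm⁴
I = 1.387×10^-4 m⁴
Required critical load P_cr = n·P = 3.2 × 105 = 336.0 kN = 3.360×10^5 N
From P_cr = π²EI/(K·L)²:  L = (1/K)·√(π²EI/P_cr) = (1/1)·√(π²×1.14×10^10×1.387×10^-4/3.360×10^5)
L = 6.82 m

L_max ≈ 6.82 m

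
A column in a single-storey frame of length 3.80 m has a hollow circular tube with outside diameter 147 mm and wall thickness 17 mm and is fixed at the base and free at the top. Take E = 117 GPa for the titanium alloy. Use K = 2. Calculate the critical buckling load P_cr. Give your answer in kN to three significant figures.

Inner diameter d_i = 147 − 2×17 = 113.0 mm
I = π(d_o⁴ − d_i⁴)/64 = π(147⁴ − 113.0⁴)/64 = 1.492×10^7 mm⁴
I = 1.492×10^7 mm⁴ = 1.492×10^-5 m⁴
Effective length L_e = K·L = 2 × 3.80 = 7.600 m
P_cr = π²EI / L_e² = π² × 117×10⁹ × 1.492×10^-5 / 7.600² = 2.982×10^5 N

P_cr ≈ 298 kN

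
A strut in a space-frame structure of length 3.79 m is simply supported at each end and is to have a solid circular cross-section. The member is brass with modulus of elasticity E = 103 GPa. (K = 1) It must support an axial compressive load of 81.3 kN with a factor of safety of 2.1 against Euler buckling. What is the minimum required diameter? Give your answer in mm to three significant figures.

Required P_cr = n·P = 2.1 × 81.3 = 170.7 kN
L_e = K·L = 1 × 3.79 = 3.790 m
Required I = P_cr·L_e²/(π²E) = 1.707×10^5 × 3.790² / (π² × 1.03×10^11) = 2.412×10^-6 m⁴
I_req = 2.412×10^6 mm⁴
Solid circle: I = πd⁴/64  ⇒  d = (64I/π)^(1/4) = (64×2.412×10^6/π)^(1/4) = 83.7 mm

d ≈ 83.7 mm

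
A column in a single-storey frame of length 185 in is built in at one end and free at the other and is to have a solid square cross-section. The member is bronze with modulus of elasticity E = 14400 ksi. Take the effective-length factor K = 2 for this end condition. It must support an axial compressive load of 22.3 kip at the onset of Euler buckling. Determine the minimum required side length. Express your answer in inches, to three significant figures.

L_e = K·L = 2 × 185 = 370.0 in
Required I = P_cr·L_e²/(π²E) = 2.230×10^4 × 370.0² / (π² × 1.44×10^7) = 21.48 in⁴
Solid square: I = a⁴/12  ⇒  a = (12I)^(1/4) = (12×21.48)^(1/4) = 4.01 in

a ≈ 4.01 in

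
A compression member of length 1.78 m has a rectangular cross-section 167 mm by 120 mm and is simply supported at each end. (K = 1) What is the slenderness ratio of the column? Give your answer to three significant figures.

For a rectangle r_min = b/√12 = 120/√12 = 34.64 mm
L_e = K·L = 1 × 1.78 m = 1.780 m = 1780.0 mm
λ = L_e / r_min = 1780.0 / 34.64 = 51.4

λ ≈ 51.4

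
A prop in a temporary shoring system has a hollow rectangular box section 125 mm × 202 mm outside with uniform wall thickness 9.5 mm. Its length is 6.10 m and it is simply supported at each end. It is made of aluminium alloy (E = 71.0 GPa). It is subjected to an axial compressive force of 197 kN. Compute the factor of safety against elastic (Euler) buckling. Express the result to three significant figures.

Inner dimensions: h_i = 202 − 2×9.5 = 183.0 mm, b_i = 125 − 2×9.5 = 106.0 mm
Weak-axis I_min = (h_o·b_o³ − h_i·b_i³)/12 with b_o = 125, b_i = 106.0 mm (shorter outer/inner sides).
I_min = (202×125³ − 183.0×106.0³)/12 = 1.471×10^7 mm⁴
I = 1.471×10^7 mm⁴ = 1.471×10^-5 m⁴
Effective length L_e = K·L = 1 × 6.10 = 6.100 m
P_cr = π²EI / L_e² = π² × 71.0×10⁹ × 1.471×10^-5 / 6.100² = 2.771×10^5 N
Factor of safety n = P_cr / P = 277.11 / 197 = 1.41

n ≈ 1.41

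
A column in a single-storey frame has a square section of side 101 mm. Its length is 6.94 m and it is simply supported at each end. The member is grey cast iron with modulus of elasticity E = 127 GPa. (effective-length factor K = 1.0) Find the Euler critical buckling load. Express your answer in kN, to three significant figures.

P_cr ≈ 226 kN

I = a⁴/12 = 101⁴/12 = 8.672×10^6 mm⁴
I = 8.672×10^6 mm⁴ = 8.672×10^-6 m⁴
Effective length L_e = K·L = 1 × 6.94 = 6.940 m
P_cr = π²EI / L_e² = π² × 127×10⁹ × 8.672×10^-6 / 6.940² = 2.257×10^5 N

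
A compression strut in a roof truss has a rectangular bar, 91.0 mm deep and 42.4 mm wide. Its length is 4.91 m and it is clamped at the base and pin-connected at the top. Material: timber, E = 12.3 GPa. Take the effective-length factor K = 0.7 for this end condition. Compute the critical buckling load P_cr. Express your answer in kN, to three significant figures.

P_cr ≈ 5.94 kN

Buckling occurs about the weak axis: I_min = h·b³/12 with b = 42.4 mm (the shorter side).
I_min = 91.0×42.4³/12 = 5.780×10^5 mm⁴
I = 5.780×10^5 mm⁴ = 5.780×10^-7 m⁴
Effective length L_e = K·L = 0.7 × 4.91 = 3.437 m
P_cr = π²EI / L_e² = π² × 12.3×10⁹ × 5.780×10^-7 / 3.437² = 5.940×10^3 N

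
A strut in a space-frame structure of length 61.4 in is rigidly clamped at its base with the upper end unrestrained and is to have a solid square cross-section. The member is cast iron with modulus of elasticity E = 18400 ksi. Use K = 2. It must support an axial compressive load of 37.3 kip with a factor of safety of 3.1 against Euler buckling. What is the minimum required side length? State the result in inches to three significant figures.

a ≈ 3.28 in

Required P_cr = n·P = 3.1 × 37.3 = 115.6 kip
L_e = K·L = 2 × 61.4 = 122.8 in
Required I = P_cr·L_e²/(π²E) = 1.156×10^5 × 122.8² / (π² × 1.84×10^7) = 9.602 in⁴
Solid square: I = a⁴/12  ⇒  a = (12I)^(1/4) = (12×9.602)^(1/4) = 3.28 in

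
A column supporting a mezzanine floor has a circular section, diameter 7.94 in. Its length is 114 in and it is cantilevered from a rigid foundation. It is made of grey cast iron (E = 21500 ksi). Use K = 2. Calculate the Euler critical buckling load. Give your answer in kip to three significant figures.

P_cr ≈ 796 kip

I = πd⁴/64 = π×7.94⁴/64 = 195.1 in⁴
Effective length L_e = K·L = 2 × 114 = 228.0 in
P_cr = π²EI / L_e² = π² × 21500×10³ × 195.1 / 228.0² = 7.964×10^5 lb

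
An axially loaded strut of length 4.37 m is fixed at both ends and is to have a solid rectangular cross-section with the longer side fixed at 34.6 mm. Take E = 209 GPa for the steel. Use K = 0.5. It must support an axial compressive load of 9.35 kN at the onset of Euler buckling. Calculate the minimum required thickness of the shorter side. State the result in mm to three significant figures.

b ≈ 19.6 mm

L_e = K·L = 0.5 × 4.37 = 2.185 m
Required I = P_cr·L_e²/(π²E) = 9.350×10^3 × 2.185² / (π² × 2.09×10^11) = 2.164×10^-8 m⁴
I_req = 2.164×10^4 mm⁴
Rectangle, weak axis: I_min = h·b³/12 with h = 34.6 mm fixed  ⇒  b = (12I/h)^(1/3) = 19.6 mm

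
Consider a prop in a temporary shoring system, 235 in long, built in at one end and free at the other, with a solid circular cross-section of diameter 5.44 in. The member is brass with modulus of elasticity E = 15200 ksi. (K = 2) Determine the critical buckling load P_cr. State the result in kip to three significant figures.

P_cr ≈ 29.2 kip

I = πd⁴/64 = π×5.44⁴/64 = 42.99 in⁴
Effective length L_e = K·L = 2 × 235 = 470.0 in
P_cr = π²EI / L_e² = π² × 15200×10³ × 42.99 / 470.0² = 2.920×10^4 lb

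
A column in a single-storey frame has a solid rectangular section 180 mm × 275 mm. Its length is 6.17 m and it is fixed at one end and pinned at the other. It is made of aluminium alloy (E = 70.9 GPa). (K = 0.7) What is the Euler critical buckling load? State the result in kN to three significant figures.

P_cr ≈ 5010 kN

Buckling occurs about the weak axis: I_min = h·b³/12 with b = 180 mm (the shorter side).
I_min = 275×180³/12 = 1.337×10^8 mm⁴
I = 1.337×10^8 mm⁴ = 1.336×10^-4 m⁴
Effective length L_e = K·L = 0.7 × 6.17 = 4.319 m
P_cr = π²EI / L_e² = π² × 70.9×10⁹ × 1.336×10^-4 / 4.319² = 5.014×10^6 N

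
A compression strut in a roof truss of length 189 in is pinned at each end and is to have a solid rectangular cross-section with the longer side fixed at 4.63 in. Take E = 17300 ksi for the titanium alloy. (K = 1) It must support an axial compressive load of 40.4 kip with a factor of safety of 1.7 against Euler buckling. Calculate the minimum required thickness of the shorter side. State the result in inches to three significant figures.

b ≈ 3.34 in

Required P_cr = n·P = 1.7 × 40.4 = 68.68 kip
L_e = K·L = 1 × 189 = 189.0 in
Required I = P_cr·L_e²/(π²E) = 6.868×10^4 × 189.0² / (π² × 1.73×10^7) = 14.37 in⁴
Rectangle, weak axis: I_min = h·b³/12 with h = 4.63 in fixed  ⇒  b = (12I/h)^(1/3) = 3.34 in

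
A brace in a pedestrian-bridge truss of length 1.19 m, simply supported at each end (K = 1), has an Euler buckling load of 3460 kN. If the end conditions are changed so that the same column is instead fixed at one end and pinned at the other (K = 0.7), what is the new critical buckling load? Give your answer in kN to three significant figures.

P_cr ∝ 1/K², so P_cr,new = P_cr,old × (K_old/K_new)² = 3460 × (1/0.7)²
= 3460 × 2.041 = 7060 kN

P_cr ≈ 7060 kN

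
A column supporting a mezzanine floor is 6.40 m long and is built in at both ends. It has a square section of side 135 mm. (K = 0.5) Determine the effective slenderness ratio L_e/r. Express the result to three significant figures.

λ ≈ 82.1

I = a⁴/12 = 135⁴/12 = 2.768×10^7 mm⁴
A = 1.823×10^4 mm²;  r_min = √(I/A) = √(2.768×10^7/1.823×10^4) = 38.97 mm
L_e = K·L = 0.5 × 6.40 m = 3.200 m = 3200.0 mm
λ = L_e / r_min = 3200.0 / 38.97 = 82.1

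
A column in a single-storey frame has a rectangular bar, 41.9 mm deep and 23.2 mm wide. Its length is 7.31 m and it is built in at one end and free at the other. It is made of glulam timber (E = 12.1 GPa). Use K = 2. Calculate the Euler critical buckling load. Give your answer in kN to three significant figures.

Buckling occurs about the weak axis: I_min = h·b³/12 with b = 23.2 mm (the shorter side).
I_min = 41.9×23.2³/12 = 4.360×10^4 mm⁴
I = 4.360×10^4 mm⁴ = 4.360×10^-8 m⁴
Effective length L_e = K·L = 2 × 7.31 = 14.62 m
P_cr = π²EI / L_e² = π² × 12.1×10⁹ × 4.360×10^-8 / 14.62² = 24.36 N

P_cr ≈ 0.0244 kN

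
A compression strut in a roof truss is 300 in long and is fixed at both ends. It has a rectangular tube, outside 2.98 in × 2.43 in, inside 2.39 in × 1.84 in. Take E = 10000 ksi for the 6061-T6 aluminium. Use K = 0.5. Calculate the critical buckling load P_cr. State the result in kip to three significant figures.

Weak-axis I_min = (h_o·b_o³ − h_i·b_i³)/12 with b_o = 2.43, b_i = 1.840 in (shorter outer/inner sides).
I_min = (2.98×2.43³ − 2.390×1.840³)/12 = 2.323 in⁴
Effective length L_e = K·L = 0.5 × 300 = 150.0 in
P_cr = π²EI / L_e² = π² × 10000×10³ × 2.323 / 150.0² = 1.019×10^4 lb

P_cr ≈ 10.2 kip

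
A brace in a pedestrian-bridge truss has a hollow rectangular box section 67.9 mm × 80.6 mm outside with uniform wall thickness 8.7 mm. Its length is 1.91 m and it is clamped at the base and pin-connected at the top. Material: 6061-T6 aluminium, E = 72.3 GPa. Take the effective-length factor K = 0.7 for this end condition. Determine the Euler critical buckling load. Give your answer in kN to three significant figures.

Inner dimensions: h_i = 80.6 − 2×8.7 = 63.20 mm, b_i = 67.9 − 2×8.7 = 50.50 mm
Weak-axis I_min = (h_o·b_o³ − h_i·b_i³)/12 with b_o = 67.9, b_i = 50.50 mm (shorter outer/inner sides).
I_min = (80.6×67.9³ − 63.20×50.50³)/12 = 1.424×10^6 mm⁴
I = 1.424×10^6 mm⁴ = 1.424×10^-6 m⁴
Effective length L_e = K·L = 0.7 × 1.91 = 1.337 m
P_cr = π²EI / L_e² = π² × 72.3×10⁹ × 1.424×10^-6 / 1.337² = 5.686×10^5 N

P_cr ≈ 569 kN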